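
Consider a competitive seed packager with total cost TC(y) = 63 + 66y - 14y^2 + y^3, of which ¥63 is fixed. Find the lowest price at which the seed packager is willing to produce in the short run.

The firm shuts down when price falls below the minimum of average variable cost. AVC = VC/y = 66 - 14y + y^2.
At the minimum of AVC, MC = AVC. MC = 66 - 28y + 3y^2; setting MC = AVC gives 2y^2 - 14y = 0, so y = 7. min AVC = 17.
So the shutdown price is ¥17.

¥17 per unit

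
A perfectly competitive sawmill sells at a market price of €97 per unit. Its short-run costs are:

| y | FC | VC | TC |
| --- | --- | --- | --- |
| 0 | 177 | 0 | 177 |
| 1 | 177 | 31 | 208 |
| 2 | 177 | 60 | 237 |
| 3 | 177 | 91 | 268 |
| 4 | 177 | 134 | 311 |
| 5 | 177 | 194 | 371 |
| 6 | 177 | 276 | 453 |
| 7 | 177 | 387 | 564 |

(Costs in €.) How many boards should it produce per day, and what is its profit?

y = 6; profit = €129

Tabulate TR − TC: y=0: -177; y=1: -111; y=2: -43; y=3: 23; y=4: 77; y=5: 114; y=6: 129; y=7: 115.
Profit is maximized at y = 6. AVC there is 276/6 = €46 ≤ P, so producing beats shutting down (which would give -€177).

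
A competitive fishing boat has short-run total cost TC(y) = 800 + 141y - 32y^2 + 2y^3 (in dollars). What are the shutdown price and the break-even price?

AVC = 141 - 32y + 2y^2; minimized at y = 8, giving min AVC = $13. That is the shutdown price.
ATC = 800/y + 141 - 32y + 2y^2. Setting dATC/dy = −800/y^2 − 32 + 4y = 0 gives y = 10 (since 4·10^3 − 32·10^2 = 800).
min ATC = 800/10 + 141 − 32·10 + 2·10^2 = $101. That is the break-even price.
Between these two prices the firm operates at a loss; above $101 it earns a profit.

Shutdown price = $13; break-even price = $101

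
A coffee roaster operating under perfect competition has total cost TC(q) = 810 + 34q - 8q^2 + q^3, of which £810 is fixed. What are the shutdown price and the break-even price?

Shutdown price = min AVC. AVC = 34 - 8q + q^2, with vertex at q = 4 and minimum £18.
ATC = 810/q + 34 - 8q + q^2. Setting dATC/dq = −810/q^2 − 8 + 2q = 0 gives q = 9 (since 2·9^3 − 8·9^2 = 810).
min ATC = 810/9 + 34 − 8·9 + 9^2 = £133. That is the break-even price.
Between these two prices the firm operates at a loss; above £133 it earns a profit.

Shutdown price = £18; break-even price = £133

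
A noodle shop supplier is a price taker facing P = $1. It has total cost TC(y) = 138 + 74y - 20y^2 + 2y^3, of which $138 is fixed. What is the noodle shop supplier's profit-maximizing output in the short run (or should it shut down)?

Strip out fixed cost: VC = 74y - 20y^2 + 2y^3. Then AVC = 74 - 20y + 2y^2 and MC = 74 - 40y + 6y^2.
AVC is minimized where dAVC/dy = -20 + 4y = 0, at y = 5; min AVC = 74 - 20·5 + 2·5^2 = $24.
Since P = $1 < min AVC = $24, price fails to cover variable cost at any output.
Shutting down limits the loss to fixed cost, $138.

Shut down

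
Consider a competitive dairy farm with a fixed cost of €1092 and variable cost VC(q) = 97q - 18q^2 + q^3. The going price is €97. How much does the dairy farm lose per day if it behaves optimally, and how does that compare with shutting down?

AVC = 97 - 18q + q^2 has its minimum €16 at q = 9; price €97 clears that bar, so the firm operates.
MC = 97 - 36q + 3q^2. Setting P = MC and taking the root on the rising branch gives q* = 12.
TR = 97·12 = 1164. TC = 1092 + 300 = 1392. Profit = 1164 − 1392 = -€228.
Shutting down would mean losing the fixed cost of €1092, so operating at a loss of €228 is better by €864.

Profit = -€228 at q = 12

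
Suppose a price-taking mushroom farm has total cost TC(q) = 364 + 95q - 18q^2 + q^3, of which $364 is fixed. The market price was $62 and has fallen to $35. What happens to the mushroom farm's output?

AVC = 95 - 18q + q^2, minimized at q = 9 where min AVC = $14. MC = 95 - 36q + 3q^2.
With P = $62 above the shutdown price, P = MC gives q = 11.
At P = $35 ≥ min AVC, set P = MC: q = 10. The firm stays open but cuts output.

Output falls from 11 to 10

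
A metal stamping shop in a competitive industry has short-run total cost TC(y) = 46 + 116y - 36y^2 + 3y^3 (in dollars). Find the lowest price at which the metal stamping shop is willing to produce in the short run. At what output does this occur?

Short-run supply begins at min AVC. From VC = 116y - 36y^2 + 3y^3, AVC = 116 - 36y + 3y^2.
dAVC/dy = -36 + 6y = 0 gives y = 6. min AVC = 116 - 36·6 + 3·6^2 = 8.
The firm shuts down for any P below $8.

$8 per unit, at y = 6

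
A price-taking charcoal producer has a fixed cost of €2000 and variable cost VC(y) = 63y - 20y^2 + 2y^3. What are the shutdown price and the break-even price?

AVC = 63 - 20y + 2y^2; minimized at y = 5, giving min AVC = €13. That is the shutdown price.
ATC = 2000/y + 63 - 20y + 2y^2. Setting dATC/dy = −2000/y^2 − 20 + 4y = 0 gives y = 10 (since 4·10^3 − 20·10^2 = 2000).
min ATC = 2000/10 + 63 − 20·10 + 2·10^2 = €263. That is the break-even price.
For €13 ≤ P < €263 the firm produces at a loss; below €13 it shuts down.

Shutdown price = €13; break-even price = €263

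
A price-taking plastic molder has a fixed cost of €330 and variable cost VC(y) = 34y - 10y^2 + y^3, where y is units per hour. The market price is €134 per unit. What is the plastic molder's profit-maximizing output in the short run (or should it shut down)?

Produce at y = 10

Variable cost is VC = 34y - 10y^2 + y^3, so AVC = VC/y = 34 - 10y + y^2 and MC = dTC/dy = 34 - 20y + 3y^2.
AVC hits its minimum where MC = AVC, at y = 5, giving min AVC = 34 - 10·5 + 5^2 = €9.
Because €134 ≥ €9, revenue can cover variable cost; the firm operates.
Set P = MC: 134 = 34 - 20y + 3y^2 → -100 - 20y + 3y^2 = 0. The roots are y = -10/3 and y = 10; the profit-maximizing output is on the rising part of MC, so y* = 10.
Check: AVC at y = 10 is €34 ≤ P, so revenue covers variable cost.
Profit = P·y − TC = 134·10 − 670 = €670.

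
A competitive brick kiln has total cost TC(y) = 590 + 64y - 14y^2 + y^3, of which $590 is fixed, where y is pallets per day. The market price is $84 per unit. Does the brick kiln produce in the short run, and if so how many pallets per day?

Produce at y = 10

Variable cost is VC = 64y - 14y^2 + y^3, so AVC = VC/y = 64 - 14y + y^2 and MC = dTC/dy = 64 - 28y + 3y^2.
AVC hits its minimum where MC = AVC, at y = 7, giving min AVC = 64 - 14·7 + 7^2 = $15.
Because $84 ≥ $15, revenue can cover variable cost; the firm operates.
Set P = MC: 84 = 64 - 28y + 3y^2 → -20 - 28y + 3y^2 = 0. The roots are y = -2/3 and y = 10; the profit-maximizing output is on the rising part of MC, so y* = 10.
Check: AVC at y = 10 is $24 ≤ P, so revenue covers variable cost.
Profit = P·y − TC = 84·10 − 830 = $10.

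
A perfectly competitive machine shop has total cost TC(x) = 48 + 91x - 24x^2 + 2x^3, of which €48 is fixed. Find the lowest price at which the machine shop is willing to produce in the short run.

The firm shuts down when price falls below the minimum of average variable cost. AVC = VC/x = 91 - 24x + 2x^2.
At the minimum of AVC, MC = AVC. MC = 91 - 48x + 6x^2; setting MC = AVC gives 4x^2 - 24x = 0, so x = 6. min AVC = 19.
For P < €19 the firm produces nothing.

€19 per unit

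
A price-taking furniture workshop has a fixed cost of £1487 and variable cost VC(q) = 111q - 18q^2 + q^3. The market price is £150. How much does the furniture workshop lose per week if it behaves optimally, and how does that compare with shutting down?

Profit = -£135 at q = 13

AVC = 111 - 18q + q^2; min AVC = £30 at q = 9. Since P = £150 ≥ min AVC, the firm produces.
MC = 111 - 36q + 3q^2. Setting P = MC and taking the root on the rising branch gives q* = 13.
TR = 150·13 = 1950. TC = 1487 + 598 = 2085. Profit = 1950 − 2085 = -£135.
By producing, the firm covers all variable cost plus £1352 of fixed cost; shutting down would lose the full £1487.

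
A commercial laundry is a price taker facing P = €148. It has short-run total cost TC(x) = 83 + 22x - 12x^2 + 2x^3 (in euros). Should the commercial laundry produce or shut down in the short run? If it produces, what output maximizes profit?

Strip out fixed cost: VC = 22x - 12x^2 + 2x^3. Then AVC = 22 - 12x + 2x^2 and MC = 22 - 24x + 6x^2.
AVC hits its minimum where MC = AVC, at x = 3, giving min AVC = 22 - 12·3 + 2·3^2 = €4.
Because €148 ≥ €4, revenue can cover variable cost; the firm operates.
Set P = MC: 148 = 22 - 24x + 6x^2 → -126 - 24x + 6x^2 = 0. The roots are x = -3 and x = 7; the profit-maximizing output is on the rising part of MC, so x* = 7.
Check: AVC at x = 7 is €36 ≤ P, so revenue covers variable cost.
Profit = P·x − TC = 148·7 − 335 = €701.

Produce at x = 7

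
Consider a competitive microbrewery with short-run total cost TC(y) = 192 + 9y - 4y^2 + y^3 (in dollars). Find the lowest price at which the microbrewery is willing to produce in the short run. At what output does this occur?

$5 per unit, at y = 2

The shutdown price is the minimum of AVC. VC = 9y - 4y^2 + y^3, so AVC = 9 - 4y + y^2.
dAVC/dy = -4 + 2y = 0 gives y = 2. min AVC = 9 - 4·2 + 2^2 = 5.
So the shutdown price is $5.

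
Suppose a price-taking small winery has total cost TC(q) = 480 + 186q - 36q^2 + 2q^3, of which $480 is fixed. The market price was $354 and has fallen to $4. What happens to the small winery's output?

AVC = 186 - 36q + 2q^2, minimized at q = 9 where min AVC = $24. MC = 186 - 72q + 6q^2.
With P = $354 above the shutdown price, P = MC gives q = 14.
At P = $4 < min AVC = $24, price no longer covers variable cost at any output, so the firm shuts down: q = 0.

Output falls from 14 to 0 (the firm shuts down)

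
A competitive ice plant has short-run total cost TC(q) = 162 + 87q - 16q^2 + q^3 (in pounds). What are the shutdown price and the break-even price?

Shutdown price = min AVC. AVC = 87 - 16q + q^2, with vertex at q = 8 and minimum £23.
ATC = 162/q + 87 - 16q + q^2. Setting dATC/dq = −162/q^2 − 16 + 2q = 0 gives q = 9 (since 2·9^3 − 16·9^2 = 162).
min ATC = 162/9 + 87 − 16·9 + 9^2 = £42. That is the break-even price.
Between these two prices the firm operates at a loss; above £42 it earns a profit.

Shutdown price = £23; break-even price = £42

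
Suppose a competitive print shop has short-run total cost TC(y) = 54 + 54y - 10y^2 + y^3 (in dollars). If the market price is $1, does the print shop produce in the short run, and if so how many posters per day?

From TC, MC = TC'(y) = 54 - 20y + 3y^2 and AVC = VC/y = 54 - 10y + y^2.
AVC is minimized where dAVC/dy = -10 + 2y = 0, at y = 5; min AVC = 54 - 10·5 + 5^2 = $29.
P = $1 lies below min AVC = $29; no output level covers variable cost.
The firm minimizes its loss by shutting down and losing only its fixed cost of $54.

Shut down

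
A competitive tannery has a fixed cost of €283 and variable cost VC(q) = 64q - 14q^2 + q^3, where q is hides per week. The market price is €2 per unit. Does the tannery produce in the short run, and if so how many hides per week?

From TC, MC = TC'(q) = 64 - 28q + 3q^2 and AVC = VC/q = 64 - 14q + q^2.
AVC is minimized where dAVC/dq = -14 + 2q = 0, at q = 7; min AVC = 64 - 14·7 + 7^2 = €15.
P = €2 lies below min AVC = €15; no output level covers variable cost.
The firm minimizes its loss by shutting down and losing only its fixed cost of €283.

Shut down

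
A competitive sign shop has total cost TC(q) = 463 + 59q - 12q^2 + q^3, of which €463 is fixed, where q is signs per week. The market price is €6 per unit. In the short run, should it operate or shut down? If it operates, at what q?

Strip out fixed cost: VC = 59q - 12q^2 + q^3. Then AVC = 59 - 12q + q^2 and MC = 59 - 24q + 3q^2.
AVC hits its minimum where MC = AVC, at q = 6, giving min AVC = 59 - 12·6 + 6^2 = €23.
With P < min AVC (€6 < €23), every unit sold adds to the loss.
The firm minimizes its loss by shutting down and losing only its fixed cost of €463.

Shut down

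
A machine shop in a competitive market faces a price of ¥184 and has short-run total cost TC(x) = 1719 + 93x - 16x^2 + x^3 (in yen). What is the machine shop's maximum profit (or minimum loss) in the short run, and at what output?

Profit = -¥29 at x = 13

AVC = 93 - 16x + x^2; min AVC = ¥29 at x = 8. Since P = ¥184 ≥ min AVC, the firm produces.
With MC = 93 - 32x + 3x^2, P = MC on the upward-sloping part at x* = 13.
TR = 184·13 = 2392. TC = 1719 + 702 = 2421. Profit = 2392 − 2421 = -¥29.
Shutting down would mean losing the fixed cost of ¥1719, so operating at a loss of ¥29 is better by ¥1690.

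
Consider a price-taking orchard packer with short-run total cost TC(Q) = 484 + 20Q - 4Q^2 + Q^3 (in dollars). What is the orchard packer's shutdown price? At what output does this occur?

$16 per unit, at Q = 2

The firm shuts down when price falls below the minimum of average variable cost. AVC = VC/Q = 20 - 4Q + Q^2.
dAVC/dQ = -4 + 2Q = 0 gives Q = 2. min AVC = 20 - 4·2 + 2^2 = 16.
The firm shuts down for any P below $16.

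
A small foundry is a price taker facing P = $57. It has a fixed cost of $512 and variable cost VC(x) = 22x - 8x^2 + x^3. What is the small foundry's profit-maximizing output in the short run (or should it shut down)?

Strip out fixed cost: VC = 22x - 8x^2 + x^3. Then AVC = 22 - 8x + x^2 and MC = 22 - 16x + 3x^2.
AVC hits its minimum where MC = AVC, at x = 4, giving min AVC = 22 - 8·4 + 4^2 = $6.
Because $57 ≥ $6, revenue can cover variable cost; the firm operates.
P = MC gives -35 - 16x + 3x^2 = 0, with roots -5/3 and 7. Take the larger (rising MC): x* = 7.
Check: AVC at x = 7 is $15 ≤ P, so revenue covers variable cost.
Profit = P·x − TC = 57·7 − 617 = -$218, a loss, but smaller than the $512 fixed cost the firm would lose by shutting down.

Produce at x = 7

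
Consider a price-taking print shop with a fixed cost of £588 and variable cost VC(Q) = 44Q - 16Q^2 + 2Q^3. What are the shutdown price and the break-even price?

Shutdown price = £12; break-even price = £114

AVC = 44 - 16Q + 2Q^2; minimized at Q = 4, giving min AVC = £12. That is the shutdown price.
ATC = 588/Q + 44 - 16Q + 2Q^2. Setting dATC/dQ = −588/Q^2 − 16 + 4Q = 0 gives Q = 7 (since 4·7^3 − 16·7^2 = 588).
min ATC = 588/7 + 44 − 16·7 + 2·7^2 = £114. That is the break-even price.
Between these two prices the firm operates at a loss; above £114 it earns a profit.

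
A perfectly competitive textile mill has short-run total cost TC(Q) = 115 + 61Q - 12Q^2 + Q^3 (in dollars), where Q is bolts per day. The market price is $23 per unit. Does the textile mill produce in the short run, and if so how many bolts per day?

From TC, MC = TC'(Q) = 61 - 24Q + 3Q^2 and AVC = VC/Q = 61 - 12Q + Q^2.
AVC is minimized where dAVC/dQ = -12 + 2Q = 0, at Q = 6; min AVC = 61 - 12·6 + 6^2 = $25.
With P < min AVC ($23 < $25), every unit sold adds to the loss.
The firm minimizes its loss by shutting down and losing only its fixed cost of $115.

Shut down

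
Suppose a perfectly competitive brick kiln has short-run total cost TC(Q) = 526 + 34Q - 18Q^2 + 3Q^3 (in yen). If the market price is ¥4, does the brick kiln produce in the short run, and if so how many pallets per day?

Shut down

Strip out fixed cost: VC = 34Q - 18Q^2 + 3Q^3. Then AVC = 34 - 18Q + 3Q^2 and MC = 34 - 36Q + 9Q^2.
AVC hits its minimum where MC = AVC, at Q = 3, giving min AVC = 34 - 18·3 + 3·3^2 = ¥7.
With P < min AVC (¥4 < ¥7), every unit sold adds to the loss.
Best response: produce nothing and absorb the ¥526 fixed cost.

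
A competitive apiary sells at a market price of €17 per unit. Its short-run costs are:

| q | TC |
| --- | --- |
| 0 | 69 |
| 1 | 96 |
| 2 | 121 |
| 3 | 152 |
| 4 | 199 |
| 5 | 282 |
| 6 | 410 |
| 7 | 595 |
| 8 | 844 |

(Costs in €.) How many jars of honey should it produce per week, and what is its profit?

q = 0 (shut down); profit = -€69

Profit at each row (π = 17q − TC): q=0: -69; q=1: -79; q=2: -87; q=3: -101; q=4: -131; q=5: -197; q=6: -308; q=7: -476; q=8: -708.
Profit is highest at q = 0. Equivalently, the lowest AVC in the table is 52/2 ≈ €26 at q = 2, and P = €17 falls below it — price never covers variable cost, so the firm shuts down and loses only its fixed cost.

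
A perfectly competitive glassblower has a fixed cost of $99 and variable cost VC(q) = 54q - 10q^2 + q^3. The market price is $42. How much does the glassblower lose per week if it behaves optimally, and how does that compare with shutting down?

Profit = -$27 at q = 6

AVC = 54 - 10q + q^2 has its minimum $29 at q = 5; price $42 clears that bar, so the firm operates.
MC = 54 - 20q + 3q^2. Setting P = MC and taking the root on the rising branch gives q* = 6.
TR = 42·6 = 252. TC = 99 + 180 = 279. Profit = 252 − 279 = -$27.
By producing, the firm covers all variable cost plus $72 of fixed cost; shutting down would lose the full $99.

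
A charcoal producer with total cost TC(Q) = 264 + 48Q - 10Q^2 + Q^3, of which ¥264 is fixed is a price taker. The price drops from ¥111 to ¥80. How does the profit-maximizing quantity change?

Output falls from 9 to 8

MC = 48 - 20Q + 3Q^2; the shutdown threshold is min AVC = ¥23 (at Q = 5).
With P = ¥111 above the shutdown price, P = MC gives Q = 9.
At P = ¥80 ≥ min AVC, set P = MC: Q = 8. The firm stays open but cuts output.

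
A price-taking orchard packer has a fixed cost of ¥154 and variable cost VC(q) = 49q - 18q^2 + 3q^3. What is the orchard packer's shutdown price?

Short-run supply begins at min AVC. From VC = 49q - 18q^2 + 3q^3, AVC = 49 - 18q + 3q^2.
At the minimum of AVC, MC = AVC. MC = 49 - 36q + 9q^2; setting MC = AVC gives 6q^2 - 18q = 0, so q = 3. min AVC = 22.
So the shutdown price is ¥22.

¥22 per unit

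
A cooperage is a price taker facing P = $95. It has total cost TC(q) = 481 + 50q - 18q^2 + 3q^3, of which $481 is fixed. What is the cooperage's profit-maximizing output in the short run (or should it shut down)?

Produce at q = 5

From TC, MC = TC'(q) = 50 - 36q + 9q^2 and AVC = VC/q = 50 - 18q + 3q^2.
AVC hits its minimum where MC = AVC, at q = 3, giving min AVC = 50 - 18·3 + 3·3^2 = $23.
Since P = $95 ≥ min AVC = $23, price covers variable cost and the firm should produce.
P = MC gives -45 - 36q + 9q^2 = 0, with roots -1 and 5. Take the larger (rising MC): q* = 5.
Check: AVC at q = 5 is $35 ≤ P, so revenue covers variable cost.
Profit = P·q − TC = 95·5 − 656 = -$181, a loss, but smaller than the $481 fixed cost the firm would lose by shutting down.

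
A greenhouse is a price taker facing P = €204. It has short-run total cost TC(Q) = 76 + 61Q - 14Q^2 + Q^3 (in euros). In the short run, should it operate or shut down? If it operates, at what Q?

Strip out fixed cost: VC = 61Q - 14Q^2 + Q^3. Then AVC = 61 - 14Q + Q^2 and MC = 61 - 28Q + 3Q^2.
AVC is minimized where dAVC/dQ = -14 + 2Q = 0, at Q = 7; min AVC = 61 - 14·7 + 7^2 = €12.
Since P = €204 ≥ min AVC = €12, price covers variable cost and the firm should produce.
Set P = MC: 204 = 61 - 28Q + 3Q^2 → -143 - 28Q + 3Q^2 = 0. The roots are Q = -11/3 and Q = 13; the profit-maximizing output is on the rising part of MC, so Q* = 13.
Check: AVC at Q = 13 is €48 ≤ P, so revenue covers variable cost.
Profit = P·Q − TC = 204·13 − 700 = €1952.

Produce at Q = 13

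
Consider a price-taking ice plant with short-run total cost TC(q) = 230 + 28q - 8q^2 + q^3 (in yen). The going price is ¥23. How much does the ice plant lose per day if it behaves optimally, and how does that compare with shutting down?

Profit = -¥180 at q = 5

AVC = 28 - 8q + q^2 has its minimum ¥12 at q = 4; price ¥23 clears that bar, so the firm operates.
MC = 28 - 16q + 3q^2. Setting P = MC and taking the root on the rising branch gives q* = 5.
TR = 23·5 = 115. TC = 230 + 65 = 295. Profit = 115 − 295 = -¥180.
Shutting down would mean losing the fixed cost of ¥230, so operating at a loss of ¥180 is better by ¥50.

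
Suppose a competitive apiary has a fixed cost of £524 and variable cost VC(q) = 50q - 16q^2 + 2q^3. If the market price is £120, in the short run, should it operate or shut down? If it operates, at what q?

Strip out fixed cost: VC = 50q - 16q^2 + 2q^3. Then AVC = 50 - 16q + 2q^2 and MC = 50 - 32q + 6q^2.
The AVC parabola has its vertex at q = 16/4 = 4, where AVC = 50 - 16·4 + 2·4^2 = £18.
Since P = £120 ≥ min AVC = £18, price covers variable cost and the firm should produce.
Set P = MC: 120 = 50 - 32q + 6q^2 → -70 - 32q + 6q^2 = 0. The roots are q = -5/3 and q = 7; the profit-maximizing output is on the rising part of MC, so q* = 7.
Check: AVC at q = 7 is £36 ≤ P, so revenue covers variable cost.
Profit = P·q − TC = 120·7 − 776 = £64.

Produce at q = 7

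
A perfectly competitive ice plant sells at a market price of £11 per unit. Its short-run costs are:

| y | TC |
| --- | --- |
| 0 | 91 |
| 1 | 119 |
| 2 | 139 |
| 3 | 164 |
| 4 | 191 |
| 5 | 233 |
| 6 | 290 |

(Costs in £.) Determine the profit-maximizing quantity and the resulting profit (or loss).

y = 0 (shut down); profit = -£91

Profit at each row (π = 11y − TC): y=0: -91; y=1: -108; y=2: -117; y=3: -131; y=4: -147; y=5: -178; y=6: -224.
Profit is highest at y = 0. Equivalently, the lowest AVC in the table is 48/2 ≈ £24 at y = 2, and P = £11 falls below it — price never covers variable cost, so the firm shuts down and loses only its fixed cost.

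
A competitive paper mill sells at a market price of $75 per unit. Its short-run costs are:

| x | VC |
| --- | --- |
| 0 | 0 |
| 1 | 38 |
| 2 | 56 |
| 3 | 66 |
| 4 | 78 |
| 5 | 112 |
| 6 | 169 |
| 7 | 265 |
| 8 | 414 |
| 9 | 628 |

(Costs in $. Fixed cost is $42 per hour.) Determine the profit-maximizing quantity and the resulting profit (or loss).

x = 6; profit = $239

Tabulate TR − TC: x=0: -42; x=1: -5; x=2: 52; x=3: 117; x=4: 180; x=5: 221; x=6: 239; x=7: 218; x=8: 144; x=9: 5.
Profit is maximized at x = 6. AVC there is 169/6 = $28.17 ≤ P, so producing beats shutting down (which would give -$42).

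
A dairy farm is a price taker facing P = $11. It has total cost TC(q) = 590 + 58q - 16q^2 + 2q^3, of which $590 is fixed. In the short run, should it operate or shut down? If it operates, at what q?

Variable cost is VC = 58q - 16q^2 + 2q^3, so AVC = VC/q = 58 - 16q + 2q^2 and MC = dTC/dq = 58 - 32q + 6q^2.
AVC is minimized where dAVC/dq = -16 + 4q = 0, at q = 4; min AVC = 58 - 16·4 + 2·4^2 = $26.
Since P = $11 < min AVC = $26, price fails to cover variable cost at any output.
Shutting down limits the loss to fixed cost, $590.

Shut down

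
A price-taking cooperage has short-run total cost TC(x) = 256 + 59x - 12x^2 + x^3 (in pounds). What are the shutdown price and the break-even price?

Shutdown price = min AVC. AVC = 59 - 12x + x^2, with vertex at x = 6 and minimum £23.
ATC = 256/x + 59 - 12x + x^2. Setting dATC/dx = −256/x^2 − 12 + 2x = 0 gives x = 8 (since 2·8^3 − 12·8^2 = 256).
min ATC = 256/8 + 59 − 12·8 + 8^2 = £59. That is the break-even price.
Between these two prices the firm operates at a loss; above £59 it earns a profit.

Shutdown price = £23; break-even price = £59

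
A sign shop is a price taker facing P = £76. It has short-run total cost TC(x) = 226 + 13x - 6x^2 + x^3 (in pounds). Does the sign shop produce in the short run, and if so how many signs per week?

Produce at x = 7

Variable cost is VC = 13x - 6x^2 + x^3, so AVC = VC/x = 13 - 6x + x^2 and MC = dTC/dx = 13 - 12x + 3x^2.
AVC is minimized where dAVC/dx = -6 + 2x = 0, at x = 3; min AVC = 13 - 6·3 + 3^2 = £4.
P = £76 exceeds min AVC = £4, so the firm stays open.
Set P = MC: 76 = 13 - 12x + 3x^2 → -63 - 12x + 3x^2 = 0. The roots are x = -3 and x = 7; the profit-maximizing output is on the rising part of MC, so x* = 7.
Check: AVC at x = 7 is £20 ≤ P, so revenue covers variable cost.
Profit = P·x − TC = 76·7 − 366 = £166.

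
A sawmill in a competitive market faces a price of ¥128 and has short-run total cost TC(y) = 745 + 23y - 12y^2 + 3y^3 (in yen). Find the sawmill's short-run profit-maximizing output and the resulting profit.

Profit = -¥295 at y = 5

AVC = 23 - 12y + 3y^2; min AVC = ¥11 at y = 2. Since P = ¥128 ≥ min AVC, the firm produces.
MC = 23 - 24y + 9y^2. Setting P = MC and taking the root on the rising branch gives y* = 5.
TR = 128·5 = 640. TC = 745 + 190 = 935. Profit = 640 − 935 = -¥295.
That loss of ¥295 beats the ¥745 the firm would lose by shutting down; producing recovers ¥450 of fixed cost.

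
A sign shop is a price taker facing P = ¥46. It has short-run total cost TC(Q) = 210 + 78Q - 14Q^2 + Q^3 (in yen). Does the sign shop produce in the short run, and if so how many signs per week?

Strip out fixed cost: VC = 78Q - 14Q^2 + Q^3. Then AVC = 78 - 14Q + Q^2 and MC = 78 - 28Q + 3Q^2.
AVC is minimized where dAVC/dQ = -14 + 2Q = 0, at Q = 7; min AVC = 78 - 14·7 + 7^2 = ¥29.
Since P = ¥46 ≥ min AVC = ¥29, price covers variable cost and the firm should produce.
Set P = MC: 46 = 78 - 28Q + 3Q^2 → 32 - 28Q + 3Q^2 = 0. The roots are Q = 4/3 and Q = 8; the profit-maximizing output is on the rising part of MC, so Q* = 8.
Check: AVC at Q = 8 is ¥30 ≤ P, so revenue covers variable cost.
Profit = P·Q − TC = 46·8 − 450 = -¥82, a loss, but smaller than the ¥210 fixed cost the firm would lose by shutting down.

Produce at Q = 8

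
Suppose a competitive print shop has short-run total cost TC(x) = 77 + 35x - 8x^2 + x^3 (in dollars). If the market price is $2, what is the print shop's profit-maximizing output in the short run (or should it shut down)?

Variable cost is VC = 35x - 8x^2 + x^3, so AVC = VC/x = 35 - 8x + x^2 and MC = dTC/dx = 35 - 16x + 3x^2.
AVC is minimized where dAVC/dx = -8 + 2x = 0, at x = 4; min AVC = 35 - 8·4 + 4^2 = $19.
P = $2 lies below min AVC = $19; no output level covers variable cost.
The firm minimizes its loss by shutting down and losing only its fixed cost of $77.

Shut down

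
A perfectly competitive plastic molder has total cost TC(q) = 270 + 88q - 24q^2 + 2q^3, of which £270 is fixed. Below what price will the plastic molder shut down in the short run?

£16 per unit

The shutdown price is the minimum of AVC. VC = 88q - 24q^2 + 2q^3, so AVC = 88 - 24q + 2q^2.
At the minimum of AVC, MC = AVC. MC = 88 - 48q + 6q^2; setting MC = AVC gives 4q^2 - 24q = 0, so q = 6. min AVC = 16.
So the shutdown price is £16.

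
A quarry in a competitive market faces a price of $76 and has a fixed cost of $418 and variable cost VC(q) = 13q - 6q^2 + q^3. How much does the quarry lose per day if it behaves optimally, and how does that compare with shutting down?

AVC = 13 - 6q + q^2 has its minimum $4 at q = 3; price $76 clears that bar, so the firm operates.
With MC = 13 - 12q + 3q^2, P = MC on the upward-sloping part at q* = 7.
TR = 76·7 = 532. TC = 418 + 140 = 558. Profit = 532 − 558 = -$26.
By producing, the firm covers all variable cost plus $392 of fixed cost; shutting down would lose the full $418.

Profit = -$26 at q = 7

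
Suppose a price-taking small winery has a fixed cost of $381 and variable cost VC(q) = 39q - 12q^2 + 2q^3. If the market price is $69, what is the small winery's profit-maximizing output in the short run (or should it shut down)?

Produce at q = 5

Variable cost is VC = 39q - 12q^2 + 2q^3, so AVC = VC/q = 39 - 12q + 2q^2 and MC = dTC/dq = 39 - 24q + 6q^2.
AVC hits its minimum where MC = AVC, at q = 3, giving min AVC = 39 - 12·3 + 2·3^2 = $21.
P = $69 exceeds min AVC = $21, so the firm stays open.
Solving P = MC: -30 - 24q + 6q^2 = 0 ⇒ q = -1 or 5. On the upward-sloping branch, q* = 5.
Check: AVC at q = 5 is $29 ≤ P, so revenue covers variable cost.
Profit = P·q − TC = 69·5 − 526 = -$181, a loss, but smaller than the $381 fixed cost the firm would lose by shutting down.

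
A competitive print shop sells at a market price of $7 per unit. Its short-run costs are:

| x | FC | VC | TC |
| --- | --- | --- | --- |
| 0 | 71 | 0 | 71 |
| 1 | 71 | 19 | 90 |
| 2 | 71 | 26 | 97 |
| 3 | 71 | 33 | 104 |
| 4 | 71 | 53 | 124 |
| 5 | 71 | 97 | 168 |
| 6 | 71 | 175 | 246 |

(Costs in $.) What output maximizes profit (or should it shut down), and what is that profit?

Profit at each row (π = 7x − TC): x=0: -71; x=1: -83; x=2: -83; x=3: -83; x=4: -96; x=5: -133; x=6: -204.
Profit is highest at x = 0. Equivalently, the lowest AVC in the table is 33/3 ≈ $11 at x = 3, and P = $7 falls below it — price never covers variable cost, so the firm shuts down and loses only its fixed cost.

x = 0 (shut down); profit = -$71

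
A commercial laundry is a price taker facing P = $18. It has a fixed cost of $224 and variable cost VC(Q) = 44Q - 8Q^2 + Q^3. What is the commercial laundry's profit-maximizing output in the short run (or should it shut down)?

Shut down

Strip out fixed cost: VC = 44Q - 8Q^2 + Q^3. Then AVC = 44 - 8Q + Q^2 and MC = 44 - 16Q + 3Q^2.
AVC hits its minimum where MC = AVC, at Q = 4, giving min AVC = 44 - 8·4 + 4^2 = $28.
P = $18 lies below min AVC = $28; no output level covers variable cost.
Best response: produce nothing and absorb the $224 fixed cost.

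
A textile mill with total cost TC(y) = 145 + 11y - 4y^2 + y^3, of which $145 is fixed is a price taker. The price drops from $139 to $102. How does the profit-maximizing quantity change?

Output falls from 8 to 7

MC = 11 - 8y + 3y^2; the shutdown threshold is min AVC = $7 (at y = 2).
With P = $139 above the shutdown price, P = MC gives y = 8.
At P = $102 ≥ min AVC, set P = MC: y = 7. The firm stays open but cuts output.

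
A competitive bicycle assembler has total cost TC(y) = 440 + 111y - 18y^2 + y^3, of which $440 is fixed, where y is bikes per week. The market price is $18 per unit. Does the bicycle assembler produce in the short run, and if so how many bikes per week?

Strip out fixed cost: VC = 111y - 18y^2 + y^3. Then AVC = 111 - 18y + y^2 and MC = 111 - 36y + 3y^2.
The AVC parabola has its vertex at y = 18/2 = 9, where AVC = 111 - 18·9 + 9^2 = $30.
With P < min AVC ($18 < $30), every unit sold adds to the loss.
Best response: produce nothing and absorb the $440 fixed cost.

Shut down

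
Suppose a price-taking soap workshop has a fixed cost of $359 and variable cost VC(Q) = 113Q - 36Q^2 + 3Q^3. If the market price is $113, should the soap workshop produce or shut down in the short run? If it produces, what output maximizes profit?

Produce at Q = 8

Strip out fixed cost: VC = 113Q - 36Q^2 + 3Q^3. Then AVC = 113 - 36Q + 3Q^2 and MC = 113 - 72Q + 9Q^2.
AVC hits its minimum where MC = AVC, at Q = 6, giving min AVC = 113 - 36·6 + 3·6^2 = $5.
Since P = $113 ≥ min AVC = $5, price covers variable cost and the firm should produce.
Solving P = MC: -72Q + 9Q^2 = 0 ⇒ Q = 0 or 8. On the upward-sloping branch, Q* = 8.
Check: AVC at Q = 8 is $17 ≤ P, so revenue covers variable cost.
Profit = P·Q − TC = 113·8 − 495 = $409.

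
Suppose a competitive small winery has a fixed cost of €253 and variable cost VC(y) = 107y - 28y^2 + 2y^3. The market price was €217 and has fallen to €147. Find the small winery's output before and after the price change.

MC = 107 - 56y + 6y^2; the shutdown threshold is min AVC = €9 (at y = 7).
With P = €217 above the shutdown price, P = MC gives y = 11.
At P = €147 ≥ min AVC, set P = MC: y = 10. The firm stays open but cuts output.

Output falls from 11 to 10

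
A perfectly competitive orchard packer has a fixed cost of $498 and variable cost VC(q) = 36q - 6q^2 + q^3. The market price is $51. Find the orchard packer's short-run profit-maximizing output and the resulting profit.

Profit = -$398 at q = 5

AVC = 36 - 6q + q^2 has its minimum $27 at q = 3; price $51 clears that bar, so the firm operates.
With MC = 36 - 12q + 3q^2, P = MC on the upward-sloping part at q* = 5.
TR = 51·5 = 255. TC = 498 + 155 = 653. Profit = 255 − 653 = -$398.
Shutting down would mean losing the fixed cost of $498, so operating at a loss of $398 is better by $100.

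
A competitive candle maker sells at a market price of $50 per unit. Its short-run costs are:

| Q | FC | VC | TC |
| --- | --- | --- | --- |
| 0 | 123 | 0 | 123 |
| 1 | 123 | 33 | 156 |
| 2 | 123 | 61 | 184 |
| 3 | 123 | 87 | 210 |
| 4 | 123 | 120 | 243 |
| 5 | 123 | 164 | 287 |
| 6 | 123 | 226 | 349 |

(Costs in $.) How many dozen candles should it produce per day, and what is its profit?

Q = 5; profit = -$37

Profit at each row (π = 50Q − TC): Q=0: -123; Q=1: -106; Q=2: -84; Q=3: -60; Q=4: -43; Q=5: -37; Q=6: -49.
Profit is maximized at Q = 5. AVC there is 164/5 = $32.80 ≤ P, so producing beats shutting down (which would give -$123).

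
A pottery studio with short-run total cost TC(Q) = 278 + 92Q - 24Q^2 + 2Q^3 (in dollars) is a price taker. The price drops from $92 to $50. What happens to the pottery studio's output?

AVC = 92 - 24Q + 2Q^2, minimized at Q = 6 where min AVC = $20. MC = 92 - 48Q + 6Q^2.
With P = $92 above the shutdown price, P = MC gives Q = 8.
At P = $50 ≥ min AVC, set P = MC: Q = 7. The firm stays open but cuts output.

Output falls from 8 to 7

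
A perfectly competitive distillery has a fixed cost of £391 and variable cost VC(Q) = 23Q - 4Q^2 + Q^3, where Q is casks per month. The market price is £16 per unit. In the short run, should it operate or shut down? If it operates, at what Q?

Strip out fixed cost: VC = 23Q - 4Q^2 + Q^3. Then AVC = 23 - 4Q + Q^2 and MC = 23 - 8Q + 3Q^2.
AVC is minimized where dAVC/dQ = -4 + 2Q = 0, at Q = 2; min AVC = 23 - 4·2 + 2^2 = £19.
P = £16 lies below min AVC = £19; no output level covers variable cost.
Best response: produce nothing and absorb the £391 fixed cost.

Shut down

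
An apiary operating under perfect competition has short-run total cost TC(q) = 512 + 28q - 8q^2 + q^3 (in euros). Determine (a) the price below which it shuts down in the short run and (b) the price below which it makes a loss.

Shutdown price = min AVC. AVC = 28 - 8q + q^2, with vertex at q = 4 and minimum €12.
ATC = 512/q + 28 - 8q + q^2. Setting dATC/dq = −512/q^2 − 8 + 2q = 0 gives q = 8 (since 2·8^3 − 8·8^2 = 512).
min ATC = 512/8 + 28 − 8·8 + 8^2 = €92. That is the break-even price.
Between these two prices the firm operates at a loss; above €92 it earns a profit.

Shutdown price = €12; break-even price = €92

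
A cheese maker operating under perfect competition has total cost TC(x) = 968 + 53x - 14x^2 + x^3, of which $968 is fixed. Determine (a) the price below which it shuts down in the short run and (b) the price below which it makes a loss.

Shutdown price = $4; break-even price = $108

Shutdown price = min AVC. AVC = 53 - 14x + x^2, with vertex at x = 7 and minimum $4.
ATC = 968/x + 53 - 14x + x^2. Setting dATC/dx = −968/x^2 − 14 + 2x = 0 gives x = 11 (since 2·11^3 − 14·11^2 = 968).
min ATC = 968/11 + 53 − 14·11 + 11^2 = $108. That is the break-even price.
Between these two prices the firm operates at a loss; above $108 it earns a profit.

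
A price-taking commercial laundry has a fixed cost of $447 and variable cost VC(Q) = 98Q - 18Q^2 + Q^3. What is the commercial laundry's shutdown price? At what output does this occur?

The shutdown price is the minimum of AVC. VC = 98Q - 18Q^2 + Q^3, so AVC = 98 - 18Q + Q^2.
dAVC/dQ = -18 + 2Q = 0 gives Q = 9. min AVC = 98 - 18·9 + 9^2 = 17.
The firm shuts down for any P below $17.

$17 per unit, at Q = 9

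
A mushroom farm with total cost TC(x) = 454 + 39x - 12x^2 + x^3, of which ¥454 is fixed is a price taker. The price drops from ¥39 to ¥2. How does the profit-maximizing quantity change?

AVC = 39 - 12x + x^2, minimized at x = 6 where min AVC = ¥3. MC = 39 - 24x + 3x^2.
At P = ¥39 ≥ min AVC, set P = MC on the rising branch: x = 8.
At P = ¥2 < min AVC = ¥3, price no longer covers variable cost at any output, so the firm shuts down: x = 0.

Output falls from 8 to 0 (the firm shuts down)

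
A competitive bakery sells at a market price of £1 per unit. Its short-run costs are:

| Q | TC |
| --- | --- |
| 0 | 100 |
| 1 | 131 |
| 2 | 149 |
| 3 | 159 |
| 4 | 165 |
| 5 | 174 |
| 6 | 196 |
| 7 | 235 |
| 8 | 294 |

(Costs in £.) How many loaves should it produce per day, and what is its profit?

Tabulate TR − TC: Q=0: -100; Q=1: -130; Q=2: -147; Q=3: -156; Q=4: -161; Q=5: -169; Q=6: -190; Q=7: -228; Q=8: -286.
Profit is highest at Q = 0. Equivalently, the lowest AVC in the table is 74/5 ≈ £14.80 at Q = 5, and P = £1 falls below it — price never covers variable cost, so the firm shuts down and loses only its fixed cost.

Q = 0 (shut down); profit = -£100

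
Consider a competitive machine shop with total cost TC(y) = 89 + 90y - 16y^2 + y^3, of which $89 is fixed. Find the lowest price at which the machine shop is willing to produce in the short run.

$26 per unit

The shutdown price is the minimum of AVC. VC = 90y - 16y^2 + y^3, so AVC = 90 - 16y + y^2.
dAVC/dy = -16 + 2y = 0 gives y = 8. min AVC = 90 - 16·8 + 8^2 = 26.
For P < $26 the firm produces nothing.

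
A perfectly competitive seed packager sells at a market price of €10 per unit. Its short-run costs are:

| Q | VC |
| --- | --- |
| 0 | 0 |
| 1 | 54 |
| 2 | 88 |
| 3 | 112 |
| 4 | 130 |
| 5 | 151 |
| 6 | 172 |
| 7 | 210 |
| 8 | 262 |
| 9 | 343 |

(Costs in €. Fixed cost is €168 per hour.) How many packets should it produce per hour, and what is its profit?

Compute π = P·Q − TC at each output: Q=0: -168; Q=1: -212; Q=2: -236; Q=3: -250; Q=4: -258; Q=5: -269; Q=6: -280; Q=7: -308; Q=8: -350; Q=9: -421.
Profit is highest at Q = 0. Equivalently, the lowest AVC in the table is 172/6 ≈ €28.67 at Q = 6, and P = €10 falls below it — price never covers variable cost, so the firm shuts down and loses only its fixed cost.

Q = 0 (shut down); profit = -€168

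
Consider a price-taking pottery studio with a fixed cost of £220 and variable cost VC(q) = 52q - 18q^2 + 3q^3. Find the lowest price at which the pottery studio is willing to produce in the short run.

£25 per unit

Short-run supply begins at min AVC. From VC = 52q - 18q^2 + 3q^3, AVC = 52 - 18q + 3q^2.
dAVC/dq = -18 + 6q = 0 gives q = 3. min AVC = 52 - 18·3 + 3·3^2 = 25.
For P < £25 the firm produces nothing.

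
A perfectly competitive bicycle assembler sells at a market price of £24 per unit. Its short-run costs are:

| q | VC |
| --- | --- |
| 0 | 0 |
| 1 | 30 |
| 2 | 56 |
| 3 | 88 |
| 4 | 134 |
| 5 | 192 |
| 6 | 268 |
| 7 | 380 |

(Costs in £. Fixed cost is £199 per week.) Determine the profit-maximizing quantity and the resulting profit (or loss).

Tabulate TR − TC: q=0: -199; q=1: -205; q=2: -207; q=3: -215; q=4: -237; q=5: -271; q=6: -323; q=7: -411.
Profit is highest at q = 0. Equivalently, the lowest AVC in the table is 56/2 ≈ £28 at q = 2, and P = £24 falls below it — price never covers variable cost, so the firm shuts down and loses only its fixed cost.

q = 0 (shut down); profit = -£199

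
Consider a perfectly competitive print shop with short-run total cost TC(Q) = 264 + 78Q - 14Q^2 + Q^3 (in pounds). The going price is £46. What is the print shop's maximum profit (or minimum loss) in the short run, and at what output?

AVC = 78 - 14Q + Q^2 has its minimum £29 at Q = 7; price £46 clears that bar, so the firm operates.
With MC = 78 - 28Q + 3Q^2, P = MC on the upward-sloping part at Q* = 8.
TR = 46·8 = 368. TC = 264 + 240 = 504. Profit = 368 − 504 = -£136.
Shutting down would mean losing the fixed cost of £264, so operating at a loss of £136 is better by £128.

Profit = -£136 at Q = 8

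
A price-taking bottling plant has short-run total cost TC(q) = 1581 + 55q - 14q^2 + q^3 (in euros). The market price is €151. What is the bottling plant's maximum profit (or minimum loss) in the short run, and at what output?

Profit = -€141 at q = 12

AVC = 55 - 14q + q^2 has its minimum €6 at q = 7; price €151 clears that bar, so the firm operates.
With MC = 55 - 28q + 3q^2, P = MC on the upward-sloping part at q* = 12.
TR = 151·12 = 1812. TC = 1581 + 372 = 1953. Profit = 1812 − 1953 = -€141.
By producing, the firm covers all variable cost plus €1440 of fixed cost; shutting down would lose the full €1581.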